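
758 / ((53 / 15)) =11370 / 53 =214.53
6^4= 1296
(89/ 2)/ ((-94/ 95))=-8455/ 188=-44.97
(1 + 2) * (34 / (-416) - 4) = -2547 / 208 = -12.25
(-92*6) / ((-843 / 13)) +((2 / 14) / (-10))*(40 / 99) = 1656532 / 194733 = 8.51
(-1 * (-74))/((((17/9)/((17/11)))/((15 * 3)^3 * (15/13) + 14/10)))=4551754356/715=6366090.01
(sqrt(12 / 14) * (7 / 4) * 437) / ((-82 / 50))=-10925 * sqrt(42) / 164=-431.72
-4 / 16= -1 / 4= -0.25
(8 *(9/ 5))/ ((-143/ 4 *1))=-288/ 715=-0.40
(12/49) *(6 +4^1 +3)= 156/49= 3.18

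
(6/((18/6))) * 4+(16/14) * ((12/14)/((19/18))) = 8312/931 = 8.93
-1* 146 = -146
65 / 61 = 1.07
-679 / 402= -1.69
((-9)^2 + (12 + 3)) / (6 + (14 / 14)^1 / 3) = 288 / 19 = 15.16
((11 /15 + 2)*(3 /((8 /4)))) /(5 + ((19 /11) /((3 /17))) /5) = 33 /56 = 0.59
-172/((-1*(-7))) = -24.57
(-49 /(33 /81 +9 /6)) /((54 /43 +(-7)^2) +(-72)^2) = -113778 /23182519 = -0.00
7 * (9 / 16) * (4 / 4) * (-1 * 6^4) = -5103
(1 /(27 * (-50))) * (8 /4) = -1 /675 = -0.00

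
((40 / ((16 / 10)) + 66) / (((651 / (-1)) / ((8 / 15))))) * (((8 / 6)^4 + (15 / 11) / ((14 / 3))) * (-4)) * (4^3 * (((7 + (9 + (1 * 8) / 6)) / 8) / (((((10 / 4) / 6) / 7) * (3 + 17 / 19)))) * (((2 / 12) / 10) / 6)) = 17701703552 / 10347517125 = 1.71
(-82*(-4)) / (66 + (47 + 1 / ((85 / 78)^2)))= 2369800 / 822509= 2.88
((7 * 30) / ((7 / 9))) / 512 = 135 / 256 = 0.53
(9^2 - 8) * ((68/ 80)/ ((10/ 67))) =83147/ 200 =415.74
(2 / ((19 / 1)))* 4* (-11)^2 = 50.95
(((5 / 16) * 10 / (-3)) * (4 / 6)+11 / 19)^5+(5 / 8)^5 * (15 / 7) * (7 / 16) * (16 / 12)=2284155665702803 / 19164190454710272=0.12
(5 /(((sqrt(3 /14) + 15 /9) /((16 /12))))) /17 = 1400 /5491-60 * sqrt(42) /5491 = 0.18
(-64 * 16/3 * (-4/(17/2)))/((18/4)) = 16384/459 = 35.69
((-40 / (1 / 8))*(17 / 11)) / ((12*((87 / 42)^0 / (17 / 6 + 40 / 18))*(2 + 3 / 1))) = -12376 / 297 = -41.67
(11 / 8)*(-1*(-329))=3619 / 8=452.38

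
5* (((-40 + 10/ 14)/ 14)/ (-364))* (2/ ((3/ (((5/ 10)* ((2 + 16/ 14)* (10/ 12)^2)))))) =378125/ 13484016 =0.03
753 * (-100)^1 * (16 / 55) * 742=-178792320 / 11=-16253847.27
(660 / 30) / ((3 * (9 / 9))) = 22 / 3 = 7.33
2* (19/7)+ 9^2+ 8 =661/7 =94.43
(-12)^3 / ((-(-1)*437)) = -1728 / 437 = -3.95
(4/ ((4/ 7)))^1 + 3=10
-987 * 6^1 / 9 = -658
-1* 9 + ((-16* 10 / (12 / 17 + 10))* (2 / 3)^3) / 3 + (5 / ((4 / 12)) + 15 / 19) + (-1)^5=604090 / 140049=4.31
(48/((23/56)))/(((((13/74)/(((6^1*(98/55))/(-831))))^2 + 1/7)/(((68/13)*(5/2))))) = 96128854671360/11737494758587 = 8.19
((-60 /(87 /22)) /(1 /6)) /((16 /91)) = -15015 /29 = -517.76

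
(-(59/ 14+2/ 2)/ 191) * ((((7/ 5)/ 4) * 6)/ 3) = -73/ 3820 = -0.02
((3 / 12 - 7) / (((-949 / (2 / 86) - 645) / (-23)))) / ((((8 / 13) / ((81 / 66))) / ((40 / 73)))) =-1089855 / 266287648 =-0.00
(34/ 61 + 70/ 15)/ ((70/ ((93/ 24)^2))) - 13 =-2434801/ 204960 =-11.88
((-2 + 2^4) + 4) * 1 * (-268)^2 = 1292832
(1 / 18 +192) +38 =4141 / 18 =230.06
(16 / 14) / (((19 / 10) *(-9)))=-80 / 1197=-0.07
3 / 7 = 0.43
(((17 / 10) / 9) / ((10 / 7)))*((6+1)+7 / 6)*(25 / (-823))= -5831 / 177768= -0.03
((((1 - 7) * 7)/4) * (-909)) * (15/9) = 31815/2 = 15907.50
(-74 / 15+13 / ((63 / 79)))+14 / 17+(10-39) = -90008 / 5355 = -16.81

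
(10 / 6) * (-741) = -1235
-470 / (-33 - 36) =470 / 69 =6.81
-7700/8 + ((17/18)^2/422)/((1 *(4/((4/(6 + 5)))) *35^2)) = -1773319432211/1842409800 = -962.50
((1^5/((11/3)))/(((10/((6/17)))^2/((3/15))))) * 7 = 189/397375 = 0.00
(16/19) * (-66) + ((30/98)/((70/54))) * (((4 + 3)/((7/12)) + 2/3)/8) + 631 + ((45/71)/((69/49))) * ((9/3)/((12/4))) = 24530200939/42569044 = 576.25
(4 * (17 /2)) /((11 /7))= 238 /11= 21.64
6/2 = 3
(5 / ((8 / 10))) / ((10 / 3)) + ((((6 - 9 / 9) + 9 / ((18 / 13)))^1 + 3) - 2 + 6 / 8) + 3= 145 / 8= 18.12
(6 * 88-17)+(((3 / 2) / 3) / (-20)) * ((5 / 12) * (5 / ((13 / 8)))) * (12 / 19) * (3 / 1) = 510.94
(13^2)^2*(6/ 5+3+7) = 1599416/ 5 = 319883.20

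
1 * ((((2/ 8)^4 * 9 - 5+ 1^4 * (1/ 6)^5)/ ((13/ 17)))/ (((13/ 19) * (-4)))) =99756935/ 42052608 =2.37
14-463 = -449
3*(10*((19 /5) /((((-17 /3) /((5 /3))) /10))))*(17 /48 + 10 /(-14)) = 57475 /476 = 120.75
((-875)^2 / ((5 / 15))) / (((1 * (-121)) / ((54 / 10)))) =-12403125 / 121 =-102505.17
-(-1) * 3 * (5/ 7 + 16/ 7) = 9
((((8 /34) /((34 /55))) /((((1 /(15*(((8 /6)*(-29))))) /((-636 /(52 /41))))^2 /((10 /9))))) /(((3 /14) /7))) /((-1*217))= -24462236500240000 /4542213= -5385532668.82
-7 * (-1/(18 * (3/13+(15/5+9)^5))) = 13/8318106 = 0.00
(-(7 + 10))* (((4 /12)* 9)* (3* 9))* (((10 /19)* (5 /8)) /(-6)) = 11475 /152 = 75.49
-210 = -210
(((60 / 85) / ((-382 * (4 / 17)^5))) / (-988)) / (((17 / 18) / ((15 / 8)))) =1989765 / 386473984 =0.01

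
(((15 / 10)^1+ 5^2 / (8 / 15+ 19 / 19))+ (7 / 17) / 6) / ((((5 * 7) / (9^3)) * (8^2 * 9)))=16173 / 25024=0.65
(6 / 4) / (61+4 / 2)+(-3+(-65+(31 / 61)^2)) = -10583093 / 156282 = -67.72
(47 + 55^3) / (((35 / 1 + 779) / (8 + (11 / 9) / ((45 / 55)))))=21329753 / 10989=1941.01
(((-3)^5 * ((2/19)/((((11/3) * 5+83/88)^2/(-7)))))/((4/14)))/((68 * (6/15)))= 10585080/170714867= 0.06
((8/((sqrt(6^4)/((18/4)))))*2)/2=1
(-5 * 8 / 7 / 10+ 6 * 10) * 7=416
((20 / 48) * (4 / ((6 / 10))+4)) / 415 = 8 / 747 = 0.01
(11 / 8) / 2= 11 / 16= 0.69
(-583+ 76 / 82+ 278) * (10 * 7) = -872690 / 41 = -21285.12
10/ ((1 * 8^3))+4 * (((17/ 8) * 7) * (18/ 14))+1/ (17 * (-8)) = 332981/ 4352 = 76.51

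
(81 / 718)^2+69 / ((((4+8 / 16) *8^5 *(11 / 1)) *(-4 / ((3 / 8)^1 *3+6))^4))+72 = 1753934108819175405 / 24355745923334144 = 72.01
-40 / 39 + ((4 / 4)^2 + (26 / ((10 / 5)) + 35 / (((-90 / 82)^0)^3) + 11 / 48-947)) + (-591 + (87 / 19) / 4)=-17649455 / 11856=-1488.65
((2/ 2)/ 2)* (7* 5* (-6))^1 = -105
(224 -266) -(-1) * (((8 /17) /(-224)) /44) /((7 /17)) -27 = -595057 /8624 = -69.00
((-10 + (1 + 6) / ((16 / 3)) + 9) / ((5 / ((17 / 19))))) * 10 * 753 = 64005 / 152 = 421.09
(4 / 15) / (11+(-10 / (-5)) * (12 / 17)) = 68 / 3165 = 0.02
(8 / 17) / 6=4 / 51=0.08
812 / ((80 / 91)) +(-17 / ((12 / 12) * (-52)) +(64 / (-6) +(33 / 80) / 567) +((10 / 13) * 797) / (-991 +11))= 1255782089 / 1375920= 912.69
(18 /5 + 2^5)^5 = 178689902368 /3125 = 57180768.76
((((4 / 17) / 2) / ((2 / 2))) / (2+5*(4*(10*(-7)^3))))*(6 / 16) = -1 / 1554888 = -0.00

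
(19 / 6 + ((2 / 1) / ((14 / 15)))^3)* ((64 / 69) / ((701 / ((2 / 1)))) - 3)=-3880652893 / 99543402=-38.98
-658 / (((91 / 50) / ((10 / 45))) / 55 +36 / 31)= -112189000 / 223389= -502.21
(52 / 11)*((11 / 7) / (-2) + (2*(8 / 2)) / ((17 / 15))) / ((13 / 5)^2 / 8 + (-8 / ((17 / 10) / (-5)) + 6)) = 7763600 / 7952021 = 0.98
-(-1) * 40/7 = 40/7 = 5.71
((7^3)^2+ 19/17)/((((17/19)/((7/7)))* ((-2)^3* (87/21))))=-66501729/16762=-3967.41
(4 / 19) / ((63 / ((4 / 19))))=16 / 22743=0.00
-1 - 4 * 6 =-25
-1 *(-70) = 70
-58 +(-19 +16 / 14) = -531 / 7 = -75.86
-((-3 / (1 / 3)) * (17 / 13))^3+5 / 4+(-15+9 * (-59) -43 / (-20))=11947424 / 10985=1087.61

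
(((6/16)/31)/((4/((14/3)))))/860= 7/426560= 0.00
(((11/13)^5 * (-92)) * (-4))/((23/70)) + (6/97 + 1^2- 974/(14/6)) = 17506706571/252107947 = 69.44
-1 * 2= -2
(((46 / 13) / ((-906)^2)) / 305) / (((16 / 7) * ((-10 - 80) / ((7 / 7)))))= -161 / 2343322612800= -0.00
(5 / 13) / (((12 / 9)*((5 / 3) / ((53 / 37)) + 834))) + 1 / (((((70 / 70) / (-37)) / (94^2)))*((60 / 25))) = -2821885761625 / 20715396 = -136221.67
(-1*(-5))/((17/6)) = 30/17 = 1.76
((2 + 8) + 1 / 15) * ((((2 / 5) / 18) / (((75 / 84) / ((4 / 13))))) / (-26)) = -8456 / 2851875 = -0.00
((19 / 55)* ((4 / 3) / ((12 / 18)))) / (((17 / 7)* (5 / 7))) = 1862 / 4675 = 0.40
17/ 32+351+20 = 11889/ 32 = 371.53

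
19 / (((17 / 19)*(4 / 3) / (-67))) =-72561 / 68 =-1067.07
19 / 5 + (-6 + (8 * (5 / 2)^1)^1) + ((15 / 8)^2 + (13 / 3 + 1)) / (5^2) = 87139 / 4800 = 18.15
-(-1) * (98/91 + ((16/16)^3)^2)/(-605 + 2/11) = -297/86489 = -0.00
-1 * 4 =-4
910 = 910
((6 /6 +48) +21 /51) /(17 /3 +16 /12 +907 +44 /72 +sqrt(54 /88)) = 171132885 /3167665114 - 25515*sqrt(33) /3167665114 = 0.05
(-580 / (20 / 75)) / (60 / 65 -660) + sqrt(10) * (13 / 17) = 13 * sqrt(10) / 17 + 9425 / 2856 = 5.72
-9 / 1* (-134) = 1206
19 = 19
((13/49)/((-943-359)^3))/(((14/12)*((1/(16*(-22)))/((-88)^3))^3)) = -44859600410909648720232448/31543932231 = -1422130889782460.00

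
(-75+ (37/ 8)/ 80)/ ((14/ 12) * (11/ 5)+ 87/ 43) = -6187227/ 378944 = -16.33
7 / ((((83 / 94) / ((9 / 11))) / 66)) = 35532 / 83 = 428.10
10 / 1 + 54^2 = 2926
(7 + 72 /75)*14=2786 /25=111.44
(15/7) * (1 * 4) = 8.57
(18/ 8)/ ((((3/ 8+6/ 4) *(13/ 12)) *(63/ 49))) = 0.86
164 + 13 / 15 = 2473 / 15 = 164.87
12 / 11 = 1.09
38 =38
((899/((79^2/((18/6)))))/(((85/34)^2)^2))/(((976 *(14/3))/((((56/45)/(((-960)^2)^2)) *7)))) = 6293/252614909952000000000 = 0.00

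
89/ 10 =8.90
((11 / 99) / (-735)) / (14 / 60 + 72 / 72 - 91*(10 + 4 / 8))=1 / 6312474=0.00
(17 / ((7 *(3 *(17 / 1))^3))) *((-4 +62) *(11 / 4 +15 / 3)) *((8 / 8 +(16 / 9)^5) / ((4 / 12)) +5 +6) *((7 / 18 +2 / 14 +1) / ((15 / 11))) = 1263609665813 / 2031948720270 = 0.62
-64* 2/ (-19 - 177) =32/ 49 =0.65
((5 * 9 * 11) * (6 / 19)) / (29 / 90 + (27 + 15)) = 267300 / 72371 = 3.69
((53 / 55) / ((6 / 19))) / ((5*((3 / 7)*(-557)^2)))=7049 / 1535732550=0.00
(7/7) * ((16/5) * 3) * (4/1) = 192/5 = 38.40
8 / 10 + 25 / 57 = 353 / 285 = 1.24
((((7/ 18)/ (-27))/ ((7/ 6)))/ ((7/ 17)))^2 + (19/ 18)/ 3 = 226811/ 642978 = 0.35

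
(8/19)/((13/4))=32/247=0.13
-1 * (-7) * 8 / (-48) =-7 / 6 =-1.17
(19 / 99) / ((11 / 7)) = 133 / 1089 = 0.12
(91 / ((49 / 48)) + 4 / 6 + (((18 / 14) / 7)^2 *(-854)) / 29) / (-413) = -2650360 / 12324333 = -0.22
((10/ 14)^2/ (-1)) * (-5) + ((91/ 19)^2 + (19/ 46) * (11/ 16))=335554985/ 13019104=25.77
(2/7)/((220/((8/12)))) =1/1155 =0.00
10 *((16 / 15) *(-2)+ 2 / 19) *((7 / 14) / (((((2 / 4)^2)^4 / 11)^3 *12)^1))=-3226753564672 / 171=-18869903886.97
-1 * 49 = -49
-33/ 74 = -0.45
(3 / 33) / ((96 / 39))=13 / 352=0.04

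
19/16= 1.19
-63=-63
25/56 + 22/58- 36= -57123/1624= -35.17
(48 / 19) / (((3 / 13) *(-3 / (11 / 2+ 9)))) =-3016 / 57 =-52.91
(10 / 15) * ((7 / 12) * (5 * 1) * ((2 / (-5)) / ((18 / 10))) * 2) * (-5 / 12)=0.36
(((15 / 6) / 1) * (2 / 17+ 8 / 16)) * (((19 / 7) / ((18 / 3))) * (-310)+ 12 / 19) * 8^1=-557030 / 323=-1724.55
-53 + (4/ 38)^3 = -363519/ 6859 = -53.00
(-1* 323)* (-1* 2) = 646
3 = 3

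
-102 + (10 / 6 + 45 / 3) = -256 / 3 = -85.33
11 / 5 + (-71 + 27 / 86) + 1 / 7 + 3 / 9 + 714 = 5833291 / 9030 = 645.99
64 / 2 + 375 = 407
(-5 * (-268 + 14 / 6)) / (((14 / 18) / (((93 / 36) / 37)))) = 123535 / 1036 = 119.24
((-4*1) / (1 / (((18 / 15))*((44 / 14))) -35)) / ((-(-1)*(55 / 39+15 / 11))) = 113256 / 2728075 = 0.04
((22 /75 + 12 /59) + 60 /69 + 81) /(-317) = -8382829 /32262675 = -0.26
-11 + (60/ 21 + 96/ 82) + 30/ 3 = 869/ 287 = 3.03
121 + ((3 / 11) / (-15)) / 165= 1098074 / 9075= 121.00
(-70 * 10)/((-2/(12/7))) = 600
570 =570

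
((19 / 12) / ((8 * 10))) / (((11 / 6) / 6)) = 57 / 880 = 0.06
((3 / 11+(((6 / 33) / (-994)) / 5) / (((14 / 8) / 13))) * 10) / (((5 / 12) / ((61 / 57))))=25440904 / 3635555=7.00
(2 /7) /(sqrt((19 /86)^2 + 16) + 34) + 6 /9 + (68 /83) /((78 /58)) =1.28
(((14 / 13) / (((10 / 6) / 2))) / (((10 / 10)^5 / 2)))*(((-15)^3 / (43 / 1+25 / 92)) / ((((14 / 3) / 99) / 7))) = -29935.86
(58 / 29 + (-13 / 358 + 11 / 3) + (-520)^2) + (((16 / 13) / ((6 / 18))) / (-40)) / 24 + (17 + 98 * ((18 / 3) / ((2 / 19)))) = 38536324433 / 139620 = 276008.63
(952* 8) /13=7616 /13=585.85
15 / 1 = 15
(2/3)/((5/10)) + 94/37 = 430/111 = 3.87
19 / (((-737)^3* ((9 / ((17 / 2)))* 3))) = -323 / 21617039862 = -0.00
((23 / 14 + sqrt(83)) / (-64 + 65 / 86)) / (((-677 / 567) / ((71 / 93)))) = 631971 / 38049431 + 54954 * sqrt(83) / 5435633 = 0.11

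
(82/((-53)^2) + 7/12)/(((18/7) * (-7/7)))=-144529/606744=-0.24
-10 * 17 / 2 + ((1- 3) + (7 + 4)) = -76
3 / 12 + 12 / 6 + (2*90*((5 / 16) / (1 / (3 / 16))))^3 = 1175.45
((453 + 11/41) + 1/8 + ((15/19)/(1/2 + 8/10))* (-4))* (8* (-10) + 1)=-2886289569/81016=-35626.17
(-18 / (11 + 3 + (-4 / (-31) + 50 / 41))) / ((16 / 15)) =-171585 / 156064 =-1.10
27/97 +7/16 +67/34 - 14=-298497/26384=-11.31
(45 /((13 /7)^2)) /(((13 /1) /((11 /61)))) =24255 /134017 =0.18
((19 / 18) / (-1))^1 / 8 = -19 / 144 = -0.13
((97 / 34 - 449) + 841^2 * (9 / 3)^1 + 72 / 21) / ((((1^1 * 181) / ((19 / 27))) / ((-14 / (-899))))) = 9592972073 / 74688021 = 128.44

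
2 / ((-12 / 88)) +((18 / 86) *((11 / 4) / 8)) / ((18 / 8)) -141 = -160615 / 1032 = -155.63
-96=-96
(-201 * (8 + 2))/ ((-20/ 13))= 2613/ 2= 1306.50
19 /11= 1.73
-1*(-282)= 282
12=12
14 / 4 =7 / 2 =3.50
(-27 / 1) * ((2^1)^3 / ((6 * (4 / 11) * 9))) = -11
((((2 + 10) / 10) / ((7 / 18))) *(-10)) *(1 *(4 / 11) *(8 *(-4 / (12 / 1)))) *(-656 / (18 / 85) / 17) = -419840 / 77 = -5452.47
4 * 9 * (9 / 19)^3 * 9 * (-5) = -1180980 / 6859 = -172.18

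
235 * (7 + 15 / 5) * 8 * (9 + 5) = 263200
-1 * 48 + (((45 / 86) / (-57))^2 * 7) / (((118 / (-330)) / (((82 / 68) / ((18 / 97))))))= -514284282531 / 10711863472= -48.01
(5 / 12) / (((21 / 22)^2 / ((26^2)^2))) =208972.40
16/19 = 0.84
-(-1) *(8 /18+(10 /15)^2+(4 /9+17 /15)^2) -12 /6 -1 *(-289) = 290.38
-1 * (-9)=9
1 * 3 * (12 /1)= 36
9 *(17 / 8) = 153 / 8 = 19.12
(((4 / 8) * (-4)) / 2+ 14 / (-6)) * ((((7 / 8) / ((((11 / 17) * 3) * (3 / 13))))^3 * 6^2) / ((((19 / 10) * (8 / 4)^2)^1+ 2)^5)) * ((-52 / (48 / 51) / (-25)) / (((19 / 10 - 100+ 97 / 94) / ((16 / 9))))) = 120174159790628125 / 270705657709798096896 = 0.00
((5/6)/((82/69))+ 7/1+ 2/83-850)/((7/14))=-11465043/6806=-1684.55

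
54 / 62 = 27 / 31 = 0.87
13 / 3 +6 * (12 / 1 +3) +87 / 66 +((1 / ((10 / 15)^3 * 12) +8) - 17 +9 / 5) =468509 / 5280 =88.73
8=8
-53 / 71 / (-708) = 53 / 50268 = 0.00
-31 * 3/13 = -93/13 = -7.15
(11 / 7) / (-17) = -11 / 119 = -0.09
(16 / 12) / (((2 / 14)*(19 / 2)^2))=112 / 1083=0.10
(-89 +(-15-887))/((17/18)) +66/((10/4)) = -86946/85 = -1022.89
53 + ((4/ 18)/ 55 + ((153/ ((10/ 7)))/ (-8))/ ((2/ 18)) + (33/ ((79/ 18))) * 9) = 117269/ 625680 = 0.19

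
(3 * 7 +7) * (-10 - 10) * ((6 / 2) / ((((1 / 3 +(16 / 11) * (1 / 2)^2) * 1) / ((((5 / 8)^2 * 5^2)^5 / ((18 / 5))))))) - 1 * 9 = -183582333691272821 / 3087007744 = -59469346.67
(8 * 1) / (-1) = -8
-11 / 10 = -1.10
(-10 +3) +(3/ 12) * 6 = -11/ 2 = -5.50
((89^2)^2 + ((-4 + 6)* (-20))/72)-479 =62741761.44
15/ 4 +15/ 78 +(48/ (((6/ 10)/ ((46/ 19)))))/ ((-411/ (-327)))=21391855/ 135356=158.04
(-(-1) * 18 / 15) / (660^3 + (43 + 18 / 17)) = 0.00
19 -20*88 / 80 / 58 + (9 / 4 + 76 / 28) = 19151 / 812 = 23.58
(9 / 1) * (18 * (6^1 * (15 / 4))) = 3645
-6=-6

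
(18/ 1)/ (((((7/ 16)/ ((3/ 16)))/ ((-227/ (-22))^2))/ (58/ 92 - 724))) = -382602825/ 644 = -594103.77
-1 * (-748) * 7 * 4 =20944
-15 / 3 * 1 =-5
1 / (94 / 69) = 69 / 94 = 0.73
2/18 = 1/9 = 0.11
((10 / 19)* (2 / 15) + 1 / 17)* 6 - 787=-253951 / 323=-786.23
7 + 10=17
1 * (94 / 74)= 47 / 37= 1.27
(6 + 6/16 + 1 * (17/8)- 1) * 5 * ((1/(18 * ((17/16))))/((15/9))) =20/17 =1.18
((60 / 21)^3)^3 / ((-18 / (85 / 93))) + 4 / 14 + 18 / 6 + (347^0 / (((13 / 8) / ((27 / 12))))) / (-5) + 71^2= 9659408516237488 / 2195437988835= 4399.76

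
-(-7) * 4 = 28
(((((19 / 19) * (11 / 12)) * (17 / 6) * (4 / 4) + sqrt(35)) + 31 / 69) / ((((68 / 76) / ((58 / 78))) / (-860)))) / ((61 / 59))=-27957740 * sqrt(35) / 40443- 35261699575 / 16743402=-6195.72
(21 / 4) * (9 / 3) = 63 / 4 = 15.75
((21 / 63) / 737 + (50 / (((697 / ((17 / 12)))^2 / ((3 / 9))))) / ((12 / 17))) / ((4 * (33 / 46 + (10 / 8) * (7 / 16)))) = 40609007 / 373505145354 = 0.00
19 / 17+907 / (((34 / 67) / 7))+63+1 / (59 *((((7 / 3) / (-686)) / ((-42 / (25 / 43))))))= 648708201 / 50150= 12935.36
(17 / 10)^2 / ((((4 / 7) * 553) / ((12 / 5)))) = 867 / 39500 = 0.02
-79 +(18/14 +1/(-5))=-2727/35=-77.91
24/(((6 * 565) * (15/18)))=24/2825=0.01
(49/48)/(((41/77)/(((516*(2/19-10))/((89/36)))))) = -274508388/69331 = -3959.39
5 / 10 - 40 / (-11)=91 / 22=4.14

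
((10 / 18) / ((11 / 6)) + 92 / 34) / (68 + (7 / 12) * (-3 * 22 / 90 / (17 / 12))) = 8440 / 189893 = 0.04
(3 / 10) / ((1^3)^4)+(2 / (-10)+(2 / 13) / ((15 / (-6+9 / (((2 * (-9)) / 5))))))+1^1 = 1.01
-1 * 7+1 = -6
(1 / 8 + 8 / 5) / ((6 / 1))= 23 / 80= 0.29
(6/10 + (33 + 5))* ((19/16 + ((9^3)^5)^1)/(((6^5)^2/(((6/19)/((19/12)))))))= 635791815908279779/24253655040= 26214268.11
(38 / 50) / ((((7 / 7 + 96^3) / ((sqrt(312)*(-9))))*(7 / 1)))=-342*sqrt(78) / 154828975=-0.00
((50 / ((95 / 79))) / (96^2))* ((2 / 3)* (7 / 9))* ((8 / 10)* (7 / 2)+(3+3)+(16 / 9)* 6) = 40369 / 886464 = 0.05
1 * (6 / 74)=3 / 37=0.08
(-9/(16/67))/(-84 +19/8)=603/1306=0.46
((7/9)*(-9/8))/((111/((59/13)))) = -413/11544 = -0.04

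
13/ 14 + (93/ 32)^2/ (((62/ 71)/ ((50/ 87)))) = 6.49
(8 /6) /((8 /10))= 5 /3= 1.67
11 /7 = 1.57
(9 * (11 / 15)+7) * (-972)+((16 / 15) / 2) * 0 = -66096 / 5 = -13219.20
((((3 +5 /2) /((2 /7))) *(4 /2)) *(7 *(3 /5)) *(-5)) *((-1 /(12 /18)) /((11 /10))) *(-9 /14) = -2835 /4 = -708.75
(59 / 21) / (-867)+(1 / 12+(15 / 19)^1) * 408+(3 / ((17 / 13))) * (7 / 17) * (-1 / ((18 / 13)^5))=355.92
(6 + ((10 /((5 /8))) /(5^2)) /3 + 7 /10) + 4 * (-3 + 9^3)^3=229594306637 /150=1530628710.91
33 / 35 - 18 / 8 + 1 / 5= -31 / 28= -1.11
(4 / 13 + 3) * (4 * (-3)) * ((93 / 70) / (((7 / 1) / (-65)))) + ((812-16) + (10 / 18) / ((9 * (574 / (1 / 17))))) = 1285.67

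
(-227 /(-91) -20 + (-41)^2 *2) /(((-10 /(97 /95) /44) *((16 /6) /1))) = -974221149 /172900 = -5634.59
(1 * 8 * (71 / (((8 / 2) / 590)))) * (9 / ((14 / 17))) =6409170 / 7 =915595.71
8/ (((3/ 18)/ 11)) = 528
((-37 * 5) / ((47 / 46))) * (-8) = 68080 / 47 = 1448.51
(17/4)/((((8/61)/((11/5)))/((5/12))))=11407/384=29.71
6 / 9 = 2 / 3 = 0.67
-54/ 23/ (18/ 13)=-39/ 23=-1.70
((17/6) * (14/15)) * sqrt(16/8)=119 * sqrt(2)/45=3.74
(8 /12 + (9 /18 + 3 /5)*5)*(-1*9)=-111 /2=-55.50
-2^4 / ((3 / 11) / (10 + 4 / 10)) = -610.13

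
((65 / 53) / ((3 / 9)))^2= 38025 / 2809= 13.54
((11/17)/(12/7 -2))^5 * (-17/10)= 2706784157/26726720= 101.28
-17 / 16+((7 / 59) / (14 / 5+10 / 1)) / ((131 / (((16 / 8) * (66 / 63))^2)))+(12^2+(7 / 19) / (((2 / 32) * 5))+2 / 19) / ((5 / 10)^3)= 859446348907 / 740129040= 1161.21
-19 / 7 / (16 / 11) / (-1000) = 209 / 112000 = 0.00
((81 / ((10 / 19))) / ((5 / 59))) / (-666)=-10089 / 3700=-2.73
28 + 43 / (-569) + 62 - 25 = 36942 / 569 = 64.92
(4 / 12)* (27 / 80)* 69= 621 / 80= 7.76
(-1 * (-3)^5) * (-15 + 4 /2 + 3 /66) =-69255 /22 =-3147.95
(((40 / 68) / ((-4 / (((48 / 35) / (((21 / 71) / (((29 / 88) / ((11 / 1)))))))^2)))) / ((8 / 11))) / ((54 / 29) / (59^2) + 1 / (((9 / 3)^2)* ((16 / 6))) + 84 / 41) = -105280956397374 / 56420453330078915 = -0.00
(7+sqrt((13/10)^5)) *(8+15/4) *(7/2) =55601 *sqrt(130)/8000+2303/8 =367.12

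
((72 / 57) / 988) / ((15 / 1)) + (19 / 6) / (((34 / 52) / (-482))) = -2793602008 / 1196715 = -2334.39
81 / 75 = 27 / 25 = 1.08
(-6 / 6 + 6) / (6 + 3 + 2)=5 / 11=0.45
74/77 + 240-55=14319/77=185.96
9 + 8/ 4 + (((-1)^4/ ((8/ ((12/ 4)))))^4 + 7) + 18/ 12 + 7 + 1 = 112721/ 4096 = 27.52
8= 8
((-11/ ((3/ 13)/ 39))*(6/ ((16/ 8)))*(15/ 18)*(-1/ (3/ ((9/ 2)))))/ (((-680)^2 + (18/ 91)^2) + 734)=76971895/ 5113617304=0.02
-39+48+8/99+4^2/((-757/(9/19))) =12916061/1423917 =9.07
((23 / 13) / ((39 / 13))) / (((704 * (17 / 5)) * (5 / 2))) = 23 / 233376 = 0.00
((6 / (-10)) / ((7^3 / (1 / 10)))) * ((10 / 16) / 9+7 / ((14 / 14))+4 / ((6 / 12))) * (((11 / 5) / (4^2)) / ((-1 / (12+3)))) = 0.01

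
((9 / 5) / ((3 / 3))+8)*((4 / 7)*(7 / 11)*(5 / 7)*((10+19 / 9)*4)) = 12208 / 99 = 123.31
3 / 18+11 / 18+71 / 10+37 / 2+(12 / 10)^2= 6259 / 225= 27.82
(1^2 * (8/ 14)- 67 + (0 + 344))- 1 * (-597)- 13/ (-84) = 73477/ 84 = 874.73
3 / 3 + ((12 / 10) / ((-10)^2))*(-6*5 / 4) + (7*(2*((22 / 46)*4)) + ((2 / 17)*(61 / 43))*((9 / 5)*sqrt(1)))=47064663 / 1681300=27.99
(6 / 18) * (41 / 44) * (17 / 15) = 697 / 1980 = 0.35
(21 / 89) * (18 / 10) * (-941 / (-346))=177849 / 153970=1.16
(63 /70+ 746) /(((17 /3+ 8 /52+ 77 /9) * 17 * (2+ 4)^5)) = 97097 /247052160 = 0.00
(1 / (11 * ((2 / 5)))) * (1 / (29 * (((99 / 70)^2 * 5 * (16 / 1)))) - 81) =-460449755 / 25012152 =-18.41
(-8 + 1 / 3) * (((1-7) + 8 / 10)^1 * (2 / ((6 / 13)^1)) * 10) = 15548 / 9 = 1727.56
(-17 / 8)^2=289 / 64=4.52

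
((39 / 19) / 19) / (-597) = -13 / 71839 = -0.00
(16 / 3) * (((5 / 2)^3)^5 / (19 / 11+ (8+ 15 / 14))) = 2349853515625 / 5108736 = 459967.69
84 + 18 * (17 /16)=825 /8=103.12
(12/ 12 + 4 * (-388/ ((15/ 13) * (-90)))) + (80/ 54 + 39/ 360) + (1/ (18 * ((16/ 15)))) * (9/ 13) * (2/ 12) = 364853/ 20800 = 17.54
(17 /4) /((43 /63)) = 1071 /172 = 6.23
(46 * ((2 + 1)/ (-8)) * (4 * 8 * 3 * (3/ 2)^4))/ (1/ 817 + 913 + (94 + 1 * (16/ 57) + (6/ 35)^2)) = -50342498325/ 6048854072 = -8.32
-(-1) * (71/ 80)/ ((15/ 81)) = 4.79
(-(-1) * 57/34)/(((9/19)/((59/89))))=21299/9078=2.35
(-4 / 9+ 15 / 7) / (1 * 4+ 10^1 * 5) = 107 / 3402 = 0.03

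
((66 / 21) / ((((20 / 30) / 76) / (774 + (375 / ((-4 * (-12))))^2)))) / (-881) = -134033163 / 394688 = -339.59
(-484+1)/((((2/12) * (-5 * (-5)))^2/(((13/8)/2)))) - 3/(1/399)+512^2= 652310989/2500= 260924.40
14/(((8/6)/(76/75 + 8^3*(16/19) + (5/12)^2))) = 207006709/45600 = 4539.62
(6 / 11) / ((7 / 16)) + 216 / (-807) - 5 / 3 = -42725 / 62139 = -0.69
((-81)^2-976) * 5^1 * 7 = 195475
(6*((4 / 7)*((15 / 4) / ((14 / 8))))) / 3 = 120 / 49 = 2.45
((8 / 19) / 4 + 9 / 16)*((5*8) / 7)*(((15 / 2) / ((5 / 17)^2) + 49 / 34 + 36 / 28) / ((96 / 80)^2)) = 38576525 / 162792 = 236.97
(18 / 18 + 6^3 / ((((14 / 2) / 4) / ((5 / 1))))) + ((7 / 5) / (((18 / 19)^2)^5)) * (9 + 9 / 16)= 142435282100321993 / 222162405212160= 641.13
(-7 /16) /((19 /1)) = -7 /304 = -0.02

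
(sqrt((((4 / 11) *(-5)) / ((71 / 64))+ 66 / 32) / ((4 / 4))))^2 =5293 / 12496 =0.42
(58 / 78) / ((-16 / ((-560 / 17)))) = 1015 / 663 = 1.53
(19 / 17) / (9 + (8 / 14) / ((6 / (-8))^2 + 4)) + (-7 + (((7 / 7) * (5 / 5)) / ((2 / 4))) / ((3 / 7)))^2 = 3971660 / 713439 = 5.57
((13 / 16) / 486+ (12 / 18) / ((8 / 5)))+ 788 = 6130741 / 7776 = 788.42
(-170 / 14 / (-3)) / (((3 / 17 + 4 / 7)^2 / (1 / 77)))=0.09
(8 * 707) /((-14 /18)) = -7272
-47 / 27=-1.74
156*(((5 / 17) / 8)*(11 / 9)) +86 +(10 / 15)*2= 9623 / 102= 94.34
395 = 395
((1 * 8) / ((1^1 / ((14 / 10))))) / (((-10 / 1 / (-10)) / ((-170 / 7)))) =-272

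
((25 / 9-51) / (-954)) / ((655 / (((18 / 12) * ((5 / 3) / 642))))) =217 / 722099772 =0.00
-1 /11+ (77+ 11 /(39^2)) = 1286887 /16731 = 76.92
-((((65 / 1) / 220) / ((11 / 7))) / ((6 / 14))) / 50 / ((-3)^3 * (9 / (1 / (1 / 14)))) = 4459 / 8820900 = 0.00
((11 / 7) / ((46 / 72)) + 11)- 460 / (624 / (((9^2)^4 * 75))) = -19925250870191 / 8372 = -2379986964.91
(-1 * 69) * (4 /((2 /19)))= -2622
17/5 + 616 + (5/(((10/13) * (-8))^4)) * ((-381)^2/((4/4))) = 9220068121/8192000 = 1125.50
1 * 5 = 5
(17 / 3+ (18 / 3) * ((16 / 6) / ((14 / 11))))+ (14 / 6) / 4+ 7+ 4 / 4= 751 / 28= 26.82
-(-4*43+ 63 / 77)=1883 / 11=171.18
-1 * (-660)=660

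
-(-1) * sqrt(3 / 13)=sqrt(39) / 13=0.48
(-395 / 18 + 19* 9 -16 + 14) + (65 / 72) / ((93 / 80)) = 247471 / 1674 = 147.83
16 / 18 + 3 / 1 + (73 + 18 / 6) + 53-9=1115 / 9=123.89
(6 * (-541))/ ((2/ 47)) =-76281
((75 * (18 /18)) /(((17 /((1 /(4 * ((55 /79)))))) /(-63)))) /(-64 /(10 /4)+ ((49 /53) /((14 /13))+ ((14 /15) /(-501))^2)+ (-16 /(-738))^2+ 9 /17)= 375630157778155875 /91122803857730546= 4.12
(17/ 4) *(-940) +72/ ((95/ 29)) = -377437/ 95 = -3973.02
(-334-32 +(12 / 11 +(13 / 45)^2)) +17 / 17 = -8104216 / 22275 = -363.83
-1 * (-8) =8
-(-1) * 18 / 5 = 18 / 5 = 3.60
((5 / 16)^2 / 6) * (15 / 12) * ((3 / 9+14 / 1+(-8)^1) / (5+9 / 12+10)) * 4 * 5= 11875 / 72576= 0.16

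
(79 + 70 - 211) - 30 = -92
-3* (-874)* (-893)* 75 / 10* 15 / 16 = -263412675 / 16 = -16463292.19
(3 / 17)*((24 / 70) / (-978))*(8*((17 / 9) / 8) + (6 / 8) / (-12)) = -263 / 2327640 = -0.00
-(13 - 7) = -6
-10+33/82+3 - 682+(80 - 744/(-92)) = -1132563/1886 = -600.51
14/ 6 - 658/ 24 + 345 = 3839/ 12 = 319.92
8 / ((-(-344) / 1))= 1 / 43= 0.02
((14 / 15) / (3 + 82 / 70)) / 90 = 49 / 19710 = 0.00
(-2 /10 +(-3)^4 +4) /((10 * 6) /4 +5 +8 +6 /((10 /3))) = 424 /149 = 2.85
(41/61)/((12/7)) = 0.39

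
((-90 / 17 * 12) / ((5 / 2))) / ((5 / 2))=-864 / 85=-10.16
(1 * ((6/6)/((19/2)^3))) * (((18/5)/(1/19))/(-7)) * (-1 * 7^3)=7056/1805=3.91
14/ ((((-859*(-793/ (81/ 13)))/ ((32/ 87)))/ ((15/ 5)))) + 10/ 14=1284291511/ 1797652493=0.71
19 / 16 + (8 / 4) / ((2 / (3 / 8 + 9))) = 169 / 16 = 10.56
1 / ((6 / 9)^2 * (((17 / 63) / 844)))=119637 / 17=7037.47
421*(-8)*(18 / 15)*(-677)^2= -1852382486.40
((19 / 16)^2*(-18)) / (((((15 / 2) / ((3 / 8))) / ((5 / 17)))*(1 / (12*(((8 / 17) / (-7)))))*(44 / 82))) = 399627 / 712096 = 0.56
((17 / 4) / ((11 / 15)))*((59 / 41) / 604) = 15045 / 1089616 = 0.01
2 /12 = 1 /6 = 0.17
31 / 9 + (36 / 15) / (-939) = 48479 / 14085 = 3.44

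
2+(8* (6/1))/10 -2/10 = 33/5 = 6.60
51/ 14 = 3.64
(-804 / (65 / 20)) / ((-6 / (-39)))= -1608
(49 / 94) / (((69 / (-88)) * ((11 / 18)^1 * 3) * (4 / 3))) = -294 / 1081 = -0.27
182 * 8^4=745472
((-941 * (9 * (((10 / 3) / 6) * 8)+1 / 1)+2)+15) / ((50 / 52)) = -1002664 / 25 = -40106.56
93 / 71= 1.31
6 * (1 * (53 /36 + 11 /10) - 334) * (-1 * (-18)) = -178971 /5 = -35794.20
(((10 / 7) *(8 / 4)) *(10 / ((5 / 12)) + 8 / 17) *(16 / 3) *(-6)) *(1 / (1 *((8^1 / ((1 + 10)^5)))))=-5359777280 / 119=-45040145.21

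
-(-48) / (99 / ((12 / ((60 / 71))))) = 1136 / 165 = 6.88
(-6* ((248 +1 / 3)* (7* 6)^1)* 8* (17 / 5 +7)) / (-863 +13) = 2603328 / 425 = 6125.48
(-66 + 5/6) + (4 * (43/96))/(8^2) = -33351/512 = -65.14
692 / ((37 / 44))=30448 / 37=822.92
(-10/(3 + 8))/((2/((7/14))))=-5/22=-0.23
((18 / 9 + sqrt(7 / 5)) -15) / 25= -13 / 25 + sqrt(35) / 125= -0.47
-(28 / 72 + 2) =-43 / 18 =-2.39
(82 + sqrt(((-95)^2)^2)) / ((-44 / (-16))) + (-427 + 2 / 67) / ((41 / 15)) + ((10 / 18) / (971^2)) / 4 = 3236313231539921 / 1025633753892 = 3155.43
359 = 359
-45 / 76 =-0.59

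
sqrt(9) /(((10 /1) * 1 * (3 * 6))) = 1 /60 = 0.02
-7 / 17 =-0.41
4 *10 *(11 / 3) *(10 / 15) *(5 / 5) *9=880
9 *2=18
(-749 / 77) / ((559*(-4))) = 107 / 24596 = 0.00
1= 1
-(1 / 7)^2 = -1 / 49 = -0.02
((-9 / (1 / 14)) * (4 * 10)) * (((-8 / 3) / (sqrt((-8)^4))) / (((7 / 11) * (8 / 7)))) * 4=1155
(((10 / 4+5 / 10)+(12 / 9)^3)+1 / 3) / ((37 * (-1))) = -154 / 999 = -0.15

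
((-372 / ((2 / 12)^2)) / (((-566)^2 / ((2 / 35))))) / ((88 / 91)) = -10881 / 4404895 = -0.00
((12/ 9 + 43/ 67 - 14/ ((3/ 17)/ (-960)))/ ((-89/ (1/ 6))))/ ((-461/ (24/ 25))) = 0.30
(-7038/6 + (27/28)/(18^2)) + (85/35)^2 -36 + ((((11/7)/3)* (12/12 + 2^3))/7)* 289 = -2371913/2352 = -1008.47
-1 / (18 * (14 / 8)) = -2 / 63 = -0.03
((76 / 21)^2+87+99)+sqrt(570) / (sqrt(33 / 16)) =4* sqrt(2090) / 11+87802 / 441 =215.72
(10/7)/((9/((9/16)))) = 5/56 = 0.09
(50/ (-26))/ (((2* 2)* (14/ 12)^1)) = -75/ 182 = -0.41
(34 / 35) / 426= 17 / 7455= 0.00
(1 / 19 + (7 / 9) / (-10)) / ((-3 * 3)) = 43 / 15390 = 0.00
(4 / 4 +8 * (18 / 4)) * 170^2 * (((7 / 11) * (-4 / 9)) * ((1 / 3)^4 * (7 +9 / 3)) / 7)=-42772000 / 8019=-5333.83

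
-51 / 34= -1.50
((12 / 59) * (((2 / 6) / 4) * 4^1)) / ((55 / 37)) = 148 / 3245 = 0.05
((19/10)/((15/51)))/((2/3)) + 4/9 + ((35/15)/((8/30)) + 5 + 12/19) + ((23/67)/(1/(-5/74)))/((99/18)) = 2857463189/116574975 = 24.51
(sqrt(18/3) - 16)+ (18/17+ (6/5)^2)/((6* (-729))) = -1652459/103275+ sqrt(6) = -13.55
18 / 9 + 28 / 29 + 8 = 10.97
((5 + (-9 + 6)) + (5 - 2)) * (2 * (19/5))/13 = 38/13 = 2.92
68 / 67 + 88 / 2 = 3016 / 67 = 45.01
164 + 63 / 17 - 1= 2834 / 17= 166.71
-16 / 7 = -2.29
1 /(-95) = -1 /95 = -0.01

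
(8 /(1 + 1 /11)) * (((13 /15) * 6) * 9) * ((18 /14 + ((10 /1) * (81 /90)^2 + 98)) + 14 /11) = 6526026 /175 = 37291.58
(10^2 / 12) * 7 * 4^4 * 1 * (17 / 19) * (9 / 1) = 2284800 / 19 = 120252.63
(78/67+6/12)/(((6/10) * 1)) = 1115/402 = 2.77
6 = 6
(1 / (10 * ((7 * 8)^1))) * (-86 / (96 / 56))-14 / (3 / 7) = -5241 / 160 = -32.76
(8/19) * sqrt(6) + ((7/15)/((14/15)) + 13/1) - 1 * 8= 8 * sqrt(6)/19 + 11/2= 6.53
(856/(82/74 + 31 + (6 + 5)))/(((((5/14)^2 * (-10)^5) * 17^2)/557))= -108052987/36012109375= -0.00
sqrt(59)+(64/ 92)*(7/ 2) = 56/ 23+sqrt(59) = 10.12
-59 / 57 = -1.04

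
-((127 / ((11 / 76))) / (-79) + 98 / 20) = 53939 / 8690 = 6.21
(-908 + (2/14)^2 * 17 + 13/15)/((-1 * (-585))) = -666488/429975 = -1.55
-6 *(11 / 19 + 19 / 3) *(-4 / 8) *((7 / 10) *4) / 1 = 5516 / 95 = 58.06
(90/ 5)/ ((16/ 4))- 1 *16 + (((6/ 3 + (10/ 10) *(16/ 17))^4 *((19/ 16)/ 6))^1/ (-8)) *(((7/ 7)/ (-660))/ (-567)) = -3450578724023/ 300050194752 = -11.50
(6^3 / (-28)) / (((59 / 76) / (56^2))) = -1838592 / 59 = -31162.58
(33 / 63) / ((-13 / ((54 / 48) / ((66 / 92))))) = -0.06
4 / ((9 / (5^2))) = 100 / 9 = 11.11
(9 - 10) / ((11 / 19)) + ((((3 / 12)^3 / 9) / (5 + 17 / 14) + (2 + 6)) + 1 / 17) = 29667613 / 4685472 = 6.33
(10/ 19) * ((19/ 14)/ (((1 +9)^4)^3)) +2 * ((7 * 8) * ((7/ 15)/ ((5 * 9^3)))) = 43904000002187/ 3061800000000000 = 0.01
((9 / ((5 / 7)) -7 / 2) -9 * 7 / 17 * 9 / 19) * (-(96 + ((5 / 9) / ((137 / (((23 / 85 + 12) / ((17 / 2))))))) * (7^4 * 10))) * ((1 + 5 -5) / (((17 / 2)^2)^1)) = -3999375736552 / 166314949695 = -24.05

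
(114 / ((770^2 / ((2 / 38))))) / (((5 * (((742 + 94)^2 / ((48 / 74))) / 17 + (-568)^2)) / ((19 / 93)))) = 969 / 904576795545500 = 0.00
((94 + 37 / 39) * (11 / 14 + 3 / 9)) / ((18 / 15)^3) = 3107875 / 50544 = 61.49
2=2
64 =64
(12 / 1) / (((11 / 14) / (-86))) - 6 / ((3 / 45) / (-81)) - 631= 58801 / 11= 5345.55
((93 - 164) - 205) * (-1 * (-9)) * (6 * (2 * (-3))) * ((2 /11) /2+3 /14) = 2101464 /77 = 27291.74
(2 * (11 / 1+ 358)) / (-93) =-246 / 31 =-7.94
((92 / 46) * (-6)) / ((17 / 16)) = -192 / 17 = -11.29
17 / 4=4.25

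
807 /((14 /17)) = 13719 /14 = 979.93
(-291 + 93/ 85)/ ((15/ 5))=-8214/ 85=-96.64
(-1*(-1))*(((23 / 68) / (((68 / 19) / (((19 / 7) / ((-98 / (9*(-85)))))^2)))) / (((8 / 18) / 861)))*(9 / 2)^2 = 28644833760975 / 17210368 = 1664394.03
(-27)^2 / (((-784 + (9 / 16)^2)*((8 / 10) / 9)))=-2099520 / 200623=-10.47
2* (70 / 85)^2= 392 / 289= 1.36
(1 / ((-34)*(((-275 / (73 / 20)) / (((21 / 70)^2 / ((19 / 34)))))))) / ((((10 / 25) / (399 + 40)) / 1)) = 288423 / 4180000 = 0.07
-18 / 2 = -9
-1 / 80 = -0.01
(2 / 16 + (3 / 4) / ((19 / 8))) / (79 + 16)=67 / 14440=0.00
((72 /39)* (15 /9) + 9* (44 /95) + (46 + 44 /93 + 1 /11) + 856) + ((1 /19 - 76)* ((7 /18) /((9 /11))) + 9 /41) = 814846531547 /932392890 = 873.93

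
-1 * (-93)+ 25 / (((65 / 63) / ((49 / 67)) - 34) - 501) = 30622299 / 329438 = 92.95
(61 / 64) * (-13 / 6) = -793 / 384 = -2.07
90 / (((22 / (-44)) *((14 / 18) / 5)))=-8100 / 7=-1157.14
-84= -84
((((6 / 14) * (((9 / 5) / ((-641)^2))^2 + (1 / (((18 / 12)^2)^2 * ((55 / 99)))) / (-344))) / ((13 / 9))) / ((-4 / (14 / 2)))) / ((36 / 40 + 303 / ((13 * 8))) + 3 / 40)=1688231930263 / 12232084677845255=0.00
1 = 1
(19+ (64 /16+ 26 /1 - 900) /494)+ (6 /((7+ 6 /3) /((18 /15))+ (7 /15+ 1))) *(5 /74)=17.28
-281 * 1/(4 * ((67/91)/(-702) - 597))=8975421/76275242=0.12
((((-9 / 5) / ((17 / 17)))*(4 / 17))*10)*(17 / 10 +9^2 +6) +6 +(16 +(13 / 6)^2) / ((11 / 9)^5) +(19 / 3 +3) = -57946902769 / 164272020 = -352.75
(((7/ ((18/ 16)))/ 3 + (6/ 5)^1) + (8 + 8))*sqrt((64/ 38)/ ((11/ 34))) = 43.98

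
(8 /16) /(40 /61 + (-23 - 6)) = -61 /3458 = -0.02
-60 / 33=-1.82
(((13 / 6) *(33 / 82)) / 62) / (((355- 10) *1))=143 / 3507960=0.00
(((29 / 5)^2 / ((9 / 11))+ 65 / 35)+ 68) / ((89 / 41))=51.12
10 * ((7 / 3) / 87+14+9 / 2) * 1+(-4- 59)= 31912 / 261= 122.27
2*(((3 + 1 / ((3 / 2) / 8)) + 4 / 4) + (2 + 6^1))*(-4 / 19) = -416 / 57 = -7.30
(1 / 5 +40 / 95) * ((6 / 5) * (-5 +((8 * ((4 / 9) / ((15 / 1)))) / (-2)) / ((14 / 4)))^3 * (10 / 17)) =-25404547117948 / 454304143125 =-55.92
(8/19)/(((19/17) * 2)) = 68/361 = 0.19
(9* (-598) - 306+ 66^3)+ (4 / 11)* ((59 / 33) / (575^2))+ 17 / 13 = 439684341919943 / 1560219375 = 281809.31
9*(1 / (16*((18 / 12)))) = 3 / 8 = 0.38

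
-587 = -587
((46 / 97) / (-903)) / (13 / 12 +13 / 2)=-184 / 2656927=-0.00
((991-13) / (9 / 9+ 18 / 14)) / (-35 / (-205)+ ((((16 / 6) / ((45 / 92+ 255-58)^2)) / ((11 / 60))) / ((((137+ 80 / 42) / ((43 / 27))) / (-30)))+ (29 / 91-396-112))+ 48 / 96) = -405830391502385522673 / 480888944356012182292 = -0.84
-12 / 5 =-2.40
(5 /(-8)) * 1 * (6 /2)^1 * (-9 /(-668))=-135 /5344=-0.03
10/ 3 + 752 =2266/ 3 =755.33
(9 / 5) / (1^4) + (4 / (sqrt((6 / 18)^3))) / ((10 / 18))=9 / 5 + 108 * sqrt(3) / 5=39.21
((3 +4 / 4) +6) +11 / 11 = 11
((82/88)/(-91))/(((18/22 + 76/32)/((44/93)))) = -3608/2378103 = -0.00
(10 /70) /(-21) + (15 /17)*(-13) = -28682 /2499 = -11.48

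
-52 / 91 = -4 / 7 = -0.57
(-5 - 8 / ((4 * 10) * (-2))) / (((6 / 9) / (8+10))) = -1323 / 10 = -132.30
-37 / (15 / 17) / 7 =-629 / 105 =-5.99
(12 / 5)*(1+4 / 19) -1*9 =-579 / 95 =-6.09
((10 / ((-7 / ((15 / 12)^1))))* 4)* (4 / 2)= -100 / 7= -14.29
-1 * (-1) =1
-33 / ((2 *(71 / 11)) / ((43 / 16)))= -15609 / 2272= -6.87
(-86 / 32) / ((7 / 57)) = -2451 / 112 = -21.88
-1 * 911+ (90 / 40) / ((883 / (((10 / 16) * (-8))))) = -3217697 / 3532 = -911.01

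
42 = 42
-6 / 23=-0.26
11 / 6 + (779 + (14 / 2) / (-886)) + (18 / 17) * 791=36563491 / 22593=1618.35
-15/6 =-5/2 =-2.50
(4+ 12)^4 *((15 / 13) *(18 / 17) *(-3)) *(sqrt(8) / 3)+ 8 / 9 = 8 / 9-35389440 *sqrt(2) / 221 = -226461.67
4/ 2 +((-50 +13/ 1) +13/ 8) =-267/ 8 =-33.38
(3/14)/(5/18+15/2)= 27/980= 0.03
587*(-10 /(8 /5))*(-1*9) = 132075 /4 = 33018.75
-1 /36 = -0.03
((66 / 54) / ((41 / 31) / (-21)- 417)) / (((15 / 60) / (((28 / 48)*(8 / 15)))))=-33418 / 9163395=-0.00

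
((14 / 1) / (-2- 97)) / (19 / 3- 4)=-2 / 33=-0.06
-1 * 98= -98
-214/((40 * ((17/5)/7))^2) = -5243/9248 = -0.57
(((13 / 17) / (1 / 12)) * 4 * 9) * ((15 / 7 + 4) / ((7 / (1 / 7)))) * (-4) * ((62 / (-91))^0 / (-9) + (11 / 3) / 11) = -214656 / 5831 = -36.81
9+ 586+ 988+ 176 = 1759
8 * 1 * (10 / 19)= 80 / 19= 4.21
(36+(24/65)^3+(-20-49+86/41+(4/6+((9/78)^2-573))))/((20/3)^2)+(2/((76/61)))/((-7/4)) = -34715541984083/2396048200000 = -14.49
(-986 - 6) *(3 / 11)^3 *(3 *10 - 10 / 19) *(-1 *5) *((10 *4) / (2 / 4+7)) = 399974400 / 25289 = 15816.14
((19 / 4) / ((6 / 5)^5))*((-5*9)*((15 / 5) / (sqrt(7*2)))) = -296875*sqrt(14) / 16128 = -68.87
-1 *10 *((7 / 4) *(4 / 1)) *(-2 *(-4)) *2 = -1120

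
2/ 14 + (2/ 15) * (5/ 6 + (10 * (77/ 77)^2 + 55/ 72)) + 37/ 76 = 7814/ 3591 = 2.18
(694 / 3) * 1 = 694 / 3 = 231.33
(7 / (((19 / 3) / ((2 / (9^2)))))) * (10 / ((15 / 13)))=364 / 1539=0.24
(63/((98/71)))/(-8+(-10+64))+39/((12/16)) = 34127/644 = 52.99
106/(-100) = -53/50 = -1.06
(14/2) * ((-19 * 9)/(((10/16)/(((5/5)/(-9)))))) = 1064/5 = 212.80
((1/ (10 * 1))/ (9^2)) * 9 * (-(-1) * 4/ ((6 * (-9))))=-1/ 1215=-0.00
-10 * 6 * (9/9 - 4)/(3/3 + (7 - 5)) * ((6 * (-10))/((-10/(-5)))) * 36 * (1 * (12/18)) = -43200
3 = 3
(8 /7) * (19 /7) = 152 /49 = 3.10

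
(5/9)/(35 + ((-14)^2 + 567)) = 0.00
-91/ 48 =-1.90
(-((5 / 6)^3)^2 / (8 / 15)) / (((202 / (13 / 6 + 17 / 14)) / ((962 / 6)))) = -2668046875 / 1583318016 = -1.69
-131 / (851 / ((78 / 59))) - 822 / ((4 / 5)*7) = -103322547 / 702926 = -146.99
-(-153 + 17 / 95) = 14518 / 95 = 152.82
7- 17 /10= 53 /10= 5.30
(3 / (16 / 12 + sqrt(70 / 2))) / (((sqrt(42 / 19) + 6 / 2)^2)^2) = 1172889 / ((4 + 3 * sqrt(35)) * (sqrt(798) + 57)^4) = 0.00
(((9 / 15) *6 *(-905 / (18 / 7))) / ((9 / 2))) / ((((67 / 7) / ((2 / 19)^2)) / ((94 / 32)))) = -416843 / 435366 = -0.96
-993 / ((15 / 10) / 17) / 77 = -11254 / 77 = -146.16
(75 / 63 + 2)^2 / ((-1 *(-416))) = 4489 / 183456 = 0.02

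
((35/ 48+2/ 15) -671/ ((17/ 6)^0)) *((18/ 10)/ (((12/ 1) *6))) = -53611/ 3200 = -16.75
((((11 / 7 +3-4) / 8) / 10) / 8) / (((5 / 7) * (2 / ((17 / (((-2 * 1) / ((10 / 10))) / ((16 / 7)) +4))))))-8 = -39983 / 5000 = -8.00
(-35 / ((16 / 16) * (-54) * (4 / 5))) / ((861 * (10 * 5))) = 1 / 53136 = 0.00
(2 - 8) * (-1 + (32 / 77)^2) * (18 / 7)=529740 / 41503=12.76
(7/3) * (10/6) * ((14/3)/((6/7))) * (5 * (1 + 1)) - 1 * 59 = 152.73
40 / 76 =10 / 19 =0.53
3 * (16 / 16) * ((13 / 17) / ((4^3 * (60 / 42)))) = 273 / 10880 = 0.03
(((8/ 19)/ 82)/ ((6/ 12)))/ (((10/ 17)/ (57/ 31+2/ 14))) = 5848/ 169043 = 0.03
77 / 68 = 1.13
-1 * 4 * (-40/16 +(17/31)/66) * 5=50980/1023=49.83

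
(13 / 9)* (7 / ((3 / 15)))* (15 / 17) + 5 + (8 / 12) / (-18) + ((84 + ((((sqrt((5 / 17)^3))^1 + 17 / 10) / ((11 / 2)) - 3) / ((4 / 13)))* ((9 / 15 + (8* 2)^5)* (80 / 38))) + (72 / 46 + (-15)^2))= -212979424673668 / 11032065 + 1363149580* sqrt(85) / 60401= -19097420.67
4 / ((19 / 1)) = 4 / 19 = 0.21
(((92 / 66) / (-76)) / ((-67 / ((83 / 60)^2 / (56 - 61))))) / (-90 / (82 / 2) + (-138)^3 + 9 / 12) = 6496327 / 162954440337645000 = 0.00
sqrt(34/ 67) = sqrt(2278)/ 67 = 0.71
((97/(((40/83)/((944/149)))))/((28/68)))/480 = 8075153/1251600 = 6.45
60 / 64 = 15 / 16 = 0.94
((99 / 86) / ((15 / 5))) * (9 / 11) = 27 / 86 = 0.31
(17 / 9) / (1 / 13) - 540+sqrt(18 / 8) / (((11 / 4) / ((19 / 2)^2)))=-92311 / 198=-466.22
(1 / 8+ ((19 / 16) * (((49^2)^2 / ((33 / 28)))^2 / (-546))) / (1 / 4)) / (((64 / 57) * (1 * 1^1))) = -1343673848789300683 / 7248384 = -185375643562.66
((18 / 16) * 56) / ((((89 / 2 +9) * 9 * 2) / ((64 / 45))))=448 / 4815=0.09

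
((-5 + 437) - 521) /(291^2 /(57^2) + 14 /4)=-64258 /21345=-3.01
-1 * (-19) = 19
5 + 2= 7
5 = 5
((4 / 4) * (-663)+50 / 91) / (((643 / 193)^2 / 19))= -1133.97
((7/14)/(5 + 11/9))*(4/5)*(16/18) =2/35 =0.06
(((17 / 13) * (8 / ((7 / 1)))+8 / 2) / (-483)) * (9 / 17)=-1500 / 249067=-0.01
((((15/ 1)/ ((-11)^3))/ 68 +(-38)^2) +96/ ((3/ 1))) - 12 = 1464.00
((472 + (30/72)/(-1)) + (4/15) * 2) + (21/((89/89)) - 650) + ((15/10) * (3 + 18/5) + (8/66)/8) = -32333/220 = -146.97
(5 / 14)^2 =25 / 196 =0.13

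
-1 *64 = -64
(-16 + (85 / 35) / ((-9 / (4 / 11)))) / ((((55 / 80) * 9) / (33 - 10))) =-4105408 / 68607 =-59.84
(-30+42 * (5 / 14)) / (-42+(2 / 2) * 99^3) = -5 / 323419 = -0.00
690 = 690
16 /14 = 8 /7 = 1.14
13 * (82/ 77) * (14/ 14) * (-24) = -25584/ 77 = -332.26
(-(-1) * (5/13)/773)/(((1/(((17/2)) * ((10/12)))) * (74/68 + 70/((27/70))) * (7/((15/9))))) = 108375/23578832914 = 0.00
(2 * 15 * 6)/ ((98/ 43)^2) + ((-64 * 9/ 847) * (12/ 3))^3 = 61788599757/ 4253517961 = 14.53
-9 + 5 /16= -139 /16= -8.69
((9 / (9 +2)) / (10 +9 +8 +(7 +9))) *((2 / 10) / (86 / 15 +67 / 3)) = 27 / 199133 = 0.00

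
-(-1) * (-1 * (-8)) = 8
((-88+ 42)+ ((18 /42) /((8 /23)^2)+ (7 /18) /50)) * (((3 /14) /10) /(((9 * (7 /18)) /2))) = -4278941 /8232000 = -0.52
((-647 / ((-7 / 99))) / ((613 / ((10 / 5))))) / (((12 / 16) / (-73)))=-12468984 / 4291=-2905.85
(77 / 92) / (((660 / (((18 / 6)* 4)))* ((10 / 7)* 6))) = 49 / 27600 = 0.00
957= 957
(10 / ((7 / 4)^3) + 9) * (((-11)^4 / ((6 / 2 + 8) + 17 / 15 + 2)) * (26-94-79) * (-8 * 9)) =44199275670 / 371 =119135513.94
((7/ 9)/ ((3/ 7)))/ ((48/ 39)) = 637/ 432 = 1.47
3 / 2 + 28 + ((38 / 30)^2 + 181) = 95447 / 450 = 212.10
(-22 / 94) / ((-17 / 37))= 407 / 799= 0.51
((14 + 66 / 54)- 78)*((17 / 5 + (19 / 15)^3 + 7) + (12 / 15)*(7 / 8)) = -10016659 / 12150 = -824.42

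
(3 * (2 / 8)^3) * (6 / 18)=0.02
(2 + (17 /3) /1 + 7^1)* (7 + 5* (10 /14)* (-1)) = 352 /7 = 50.29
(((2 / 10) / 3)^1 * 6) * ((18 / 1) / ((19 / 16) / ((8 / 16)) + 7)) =96 / 125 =0.77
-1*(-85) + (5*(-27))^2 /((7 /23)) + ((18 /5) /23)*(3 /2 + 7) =48274621 /805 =59968.47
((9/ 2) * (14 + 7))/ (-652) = -189/ 1304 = -0.14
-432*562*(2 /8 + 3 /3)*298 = -90437040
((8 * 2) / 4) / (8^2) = 1 / 16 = 0.06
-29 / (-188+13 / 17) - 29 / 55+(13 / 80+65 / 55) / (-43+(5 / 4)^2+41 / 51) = -2353611083 / 5804630205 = -0.41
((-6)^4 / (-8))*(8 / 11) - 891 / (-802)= -1029591 / 8822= -116.71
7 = 7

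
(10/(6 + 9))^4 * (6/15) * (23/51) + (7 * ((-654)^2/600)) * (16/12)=687129434/103275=6653.40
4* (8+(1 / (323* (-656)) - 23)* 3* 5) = -71406271 / 52972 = -1348.00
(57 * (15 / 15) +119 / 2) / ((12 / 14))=1631 / 12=135.92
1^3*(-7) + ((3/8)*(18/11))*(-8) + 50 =419/11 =38.09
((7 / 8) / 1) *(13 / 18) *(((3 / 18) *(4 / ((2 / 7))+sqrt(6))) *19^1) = 1729 *sqrt(6) / 864+12103 / 432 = 32.92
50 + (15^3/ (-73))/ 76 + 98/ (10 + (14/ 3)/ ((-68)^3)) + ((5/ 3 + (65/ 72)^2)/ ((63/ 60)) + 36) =17368746397984819/ 178040214956016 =97.56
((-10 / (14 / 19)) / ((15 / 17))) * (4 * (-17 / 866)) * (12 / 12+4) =6.04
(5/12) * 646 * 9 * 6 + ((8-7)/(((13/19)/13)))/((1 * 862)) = 12529189/862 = 14535.02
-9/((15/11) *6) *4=-22/5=-4.40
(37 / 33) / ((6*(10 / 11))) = 37 / 180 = 0.21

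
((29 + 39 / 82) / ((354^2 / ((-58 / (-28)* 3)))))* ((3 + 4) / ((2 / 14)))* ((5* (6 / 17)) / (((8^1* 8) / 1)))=2453255 / 1242243584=0.00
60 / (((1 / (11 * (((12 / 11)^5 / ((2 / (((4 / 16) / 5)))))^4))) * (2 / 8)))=44926874911493849088 / 7644886306051818286375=0.01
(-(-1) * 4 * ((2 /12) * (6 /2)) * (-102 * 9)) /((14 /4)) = -524.57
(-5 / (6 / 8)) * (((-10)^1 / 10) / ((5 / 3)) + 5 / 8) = -1 / 6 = -0.17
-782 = -782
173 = 173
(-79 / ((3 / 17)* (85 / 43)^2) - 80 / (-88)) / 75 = -1594031 / 1051875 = -1.52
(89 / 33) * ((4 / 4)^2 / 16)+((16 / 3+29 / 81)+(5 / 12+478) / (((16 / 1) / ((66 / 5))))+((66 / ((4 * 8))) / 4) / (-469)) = 53562402263 / 133721280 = 400.55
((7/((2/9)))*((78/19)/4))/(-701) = -2457/53276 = -0.05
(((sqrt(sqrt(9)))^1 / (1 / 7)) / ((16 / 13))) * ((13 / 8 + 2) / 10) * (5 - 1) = 2639 * sqrt(3) / 320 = 14.28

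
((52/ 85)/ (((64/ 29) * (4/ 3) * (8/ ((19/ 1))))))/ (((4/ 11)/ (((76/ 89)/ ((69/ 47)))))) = 70362149/ 89085440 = 0.79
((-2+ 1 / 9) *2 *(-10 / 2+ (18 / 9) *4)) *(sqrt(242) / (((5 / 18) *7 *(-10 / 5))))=1122 *sqrt(2) / 35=45.34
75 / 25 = 3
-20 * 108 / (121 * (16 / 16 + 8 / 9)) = -19440 / 2057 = -9.45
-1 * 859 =-859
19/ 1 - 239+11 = -209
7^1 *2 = 14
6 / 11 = 0.55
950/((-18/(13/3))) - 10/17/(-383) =-40205155/175797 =-228.70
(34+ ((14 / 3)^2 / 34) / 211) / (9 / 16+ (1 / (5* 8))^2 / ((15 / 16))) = 2195440000 / 36361419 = 60.38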